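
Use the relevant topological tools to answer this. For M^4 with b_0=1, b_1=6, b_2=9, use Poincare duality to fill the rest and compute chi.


By Poincare duality b_k = b_{4-k}, so full Betti numbers: b_0=1, b_1=6, b_2=9, b_3=6, b_4=1.
chi = sum (-1)^k b_k = -1

-1


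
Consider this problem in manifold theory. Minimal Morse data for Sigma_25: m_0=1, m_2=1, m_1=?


A perfect Morse function has m_k = b_k.
For Sigma_25: b_0=1, b_1=2g=50, b_2=1.
Saddles m_1 = 2g = 50

50


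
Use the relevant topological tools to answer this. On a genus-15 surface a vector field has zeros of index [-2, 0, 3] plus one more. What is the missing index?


Poincare-Hopf: sum of indices = chi(M).
chi(Sigma_15) = 2 - 2*15 = -28.
Sum of known indices = 1.
x = chi - (sum known) = -28 - (1) = -29

-29


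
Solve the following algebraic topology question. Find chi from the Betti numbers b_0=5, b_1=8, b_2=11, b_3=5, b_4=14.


chi = sum_k (-1)^k b_k.
= (5) + (-8) + (11) + (-5) + (14)
= 17

17


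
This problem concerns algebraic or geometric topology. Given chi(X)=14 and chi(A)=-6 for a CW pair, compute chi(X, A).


Relative Euler characteristic: chi(X, A) = chi(X) - chi(A).
= 14 - (-6) = 20

20


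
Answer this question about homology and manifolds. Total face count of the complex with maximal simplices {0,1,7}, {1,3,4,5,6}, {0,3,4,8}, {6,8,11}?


Each maximal simplex on m vertices has 2^m - 1 nonempty faces.
Take the union (dedupe shared faces).
Total distinct faces = 53

53


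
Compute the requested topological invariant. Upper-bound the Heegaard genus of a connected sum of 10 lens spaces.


Heegaard genus satisfies g(A#B) <= g(A) + g(B).
Each lens space has g = 1.
Upper bound: 10 * 1 = 10

10


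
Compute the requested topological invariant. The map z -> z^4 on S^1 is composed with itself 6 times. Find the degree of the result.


deg(f) = 4. Degree is multiplicative: deg(f^6) = (deg f)^6.
deg(f^6) = (4)^6 = 4096

4096


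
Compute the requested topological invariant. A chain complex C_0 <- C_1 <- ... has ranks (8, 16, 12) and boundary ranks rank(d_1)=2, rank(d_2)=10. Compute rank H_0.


rank H_k = rank(ker d_k) - rank(im d_{k+1}).
rank(ker d_0) = rank(C_0) - rank(d_0) = 8 - 0 = 8.
rank(im d_{0+1}) = 2.
rank H_0 = 8 - 2 = 6

6


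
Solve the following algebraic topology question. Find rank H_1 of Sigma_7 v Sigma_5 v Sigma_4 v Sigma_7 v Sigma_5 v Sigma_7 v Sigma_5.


For a wedge X v Y: reduced H_k(X v Y) = H_k(X) + H_k(Y).
Each Sigma_g contributes b_1 = 2g.
b_1 = 14 + 10 + 8 + 14 + 10 + 14 + 10 = 80

80


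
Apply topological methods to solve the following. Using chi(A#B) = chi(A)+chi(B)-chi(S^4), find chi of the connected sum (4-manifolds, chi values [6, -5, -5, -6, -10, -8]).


For n-manifolds: chi(A#B) = chi(A) + chi(B) - chi(S^4).
chi(S^4) = 1 + (-1)^4 = 2.
chi(#) = (sum chi_i) - (6-1)*chi(S^4) = -28 - 5*2 = -38

-38


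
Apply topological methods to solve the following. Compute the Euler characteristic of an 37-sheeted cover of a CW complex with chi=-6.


For a finite covering: chi(E) = (number of sheets) * chi(B).
chi(E) = 37 * (-6) = -222

-222


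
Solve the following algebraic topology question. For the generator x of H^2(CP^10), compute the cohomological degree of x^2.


|x| = 2 in H^*(CP^n).
|x^2| = 2 * |x| = 2 * 2 = 4

4


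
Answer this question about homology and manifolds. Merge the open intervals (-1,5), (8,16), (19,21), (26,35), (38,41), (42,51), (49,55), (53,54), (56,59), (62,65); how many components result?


Sort and merge overlapping open intervals.
Merged: (-1,5), (8,16), (19,21), (26,35), (38,41), (42,55), (56,59), (62,65).
Number of components = 8

8


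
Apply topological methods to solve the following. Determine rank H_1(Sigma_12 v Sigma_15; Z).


For a wedge: H_1(A v B) = H_1(A) + H_1(B).
b_1(Sigma_12) = 24, b_1(Sigma_15) = 30.
b_1 = 24 + 30 = 54

54


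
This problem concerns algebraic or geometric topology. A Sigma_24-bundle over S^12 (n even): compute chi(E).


chi(S^12) = 2 (n even), chi(Sigma_24) = 2 - 2*24 = -46.
chi(E) = 2 * (-46) = -92

-92


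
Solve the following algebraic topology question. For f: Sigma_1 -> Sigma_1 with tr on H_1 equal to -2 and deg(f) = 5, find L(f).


L(f) = tr(f_0*) - tr(f_1*) + tr(f_2*).
= 1 - (-2) + (5)
= 8

8


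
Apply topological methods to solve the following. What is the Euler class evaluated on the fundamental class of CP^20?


For any closed oriented manifold, <e(TM),[M]> = chi(M).
chi(CP^20) = 20+1 = 21

21


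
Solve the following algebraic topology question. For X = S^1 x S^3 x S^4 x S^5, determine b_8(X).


Each S^d has Poincare polynomial 1 + t^d.
The product S^1 x S^3 x S^4 x S^5 has Poincare polynomial prod(1+t^d_i).
Expanding: b_0=1, b_1=1, b_3=1, b_4=2, b_5=2, b_6=1, b_7=1, b_8=2, b_9=2, b_10=1, b_12=1, b_13=1.
b_8 = 2

2


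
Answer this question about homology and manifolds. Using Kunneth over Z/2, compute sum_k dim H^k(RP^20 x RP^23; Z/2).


dim H^*(RP^n; Z/2) = n+1 (one Z/2 in each degree 0..n).
Total Betti number is multiplicative.
Total = (20+1) * (23+1) = 21 * 24 = 504

504


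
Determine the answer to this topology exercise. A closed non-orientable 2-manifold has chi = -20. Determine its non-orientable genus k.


chi = 2 - k for closed non-orientable surfaces with k crosscaps.
-20 = 2 - k
k = 2 - (-20) = 22

22


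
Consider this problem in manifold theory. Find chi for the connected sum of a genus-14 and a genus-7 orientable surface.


chi(Sigma_14) = 2 - 2*14 = -26
chi(Sigma_7) = 2 - 2*7 = -12
For surfaces: chi(A#B) = chi(A) + chi(B) - 2.
chi = -26 + -12 - 2 = -40

-40


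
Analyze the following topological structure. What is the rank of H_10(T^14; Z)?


By the Kunneth formula, b_k(T^n) = C(n,k).
b_10(T^14) = C(14,10).
C(14,10) = 14!/(10!*4!) = 1001

1001


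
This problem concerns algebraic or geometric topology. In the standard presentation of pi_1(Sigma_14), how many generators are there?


Standard presentation: pi_1(Sigma_g) = <a_1,b_1,...,a_g,b_g | [a_1,b_1]...[a_g,b_g] = 1>.
Number of generators = 2g = 2*14 = 28

28


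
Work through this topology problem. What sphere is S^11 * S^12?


Join of spheres: S^m * S^n = S^{m+n+1}.
dim = 11 + 12 + 1 = 24

24


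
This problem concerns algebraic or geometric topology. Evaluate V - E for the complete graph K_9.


K_9: V = 9, E = C(9,2) = 36.
chi = V - E = 9 - 36 = -27

-27


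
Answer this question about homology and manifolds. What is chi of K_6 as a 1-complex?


K_6: V = 6, E = C(6,2) = 15.
chi = V - E = 6 - 15 = -9

-9


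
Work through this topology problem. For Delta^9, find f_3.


Delta^9 has 9+1 vertices. A 3-face is a choice of 3+1 vertices.
f_3 = C(9+1, 3+1) = C(10,4) = 210

210


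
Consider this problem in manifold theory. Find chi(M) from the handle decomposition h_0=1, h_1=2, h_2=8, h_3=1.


Handles of index k contribute (-1)^k to chi (same as CW cells).
chi = (1) + (-2) + (8) + (-1) = 6

6


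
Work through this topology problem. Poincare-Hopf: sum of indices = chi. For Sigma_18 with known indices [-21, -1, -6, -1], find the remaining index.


Poincare-Hopf: sum of indices = chi(M).
chi(Sigma_18) = 2 - 2*18 = -34.
Sum of known indices = -29.
x = chi - (sum known) = -34 - (-29) = -5

-5


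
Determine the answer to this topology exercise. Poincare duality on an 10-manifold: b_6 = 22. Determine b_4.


Poincare duality for closed orientable n-manifolds: b_k = b_{n-k}.
Here n = 10, so b_4 = b_6 = 22

22


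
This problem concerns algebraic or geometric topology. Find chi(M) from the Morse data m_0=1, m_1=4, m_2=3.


Morse theory: chi(M) = sum_k (-1)^k m_k where m_k = #(index-k critical points).
= (1) + (-4) + (3) = 0

0


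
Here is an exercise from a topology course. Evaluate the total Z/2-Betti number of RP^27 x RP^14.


dim H^*(RP^n; Z/2) = n+1 (one Z/2 in each degree 0..n).
Total Betti number is multiplicative.
Total = (27+1) * (14+1) = 28 * 15 = 420

420


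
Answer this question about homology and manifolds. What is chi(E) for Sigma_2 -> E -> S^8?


chi(S^8) = 2 (n even), chi(Sigma_2) = 2 - 2*2 = -2.
chi(E) = 2 * (-2) = -4

-4


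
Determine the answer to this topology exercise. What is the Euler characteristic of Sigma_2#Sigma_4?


chi(Sigma_2) = 2 - 2*2 = -2
chi(Sigma_4) = 2 - 2*4 = -6
For surfaces: chi(A#B) = chi(A) + chi(B) - 2.
chi = -2 + -6 - 2 = -10

-10


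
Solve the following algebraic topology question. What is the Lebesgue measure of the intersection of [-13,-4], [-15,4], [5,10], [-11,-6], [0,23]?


Intersection = [max(a_i), min(b_i)] = [5, -6].
Since 5 > -6, the intersection is empty.
Length = 0

0


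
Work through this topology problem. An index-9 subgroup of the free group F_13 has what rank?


Nielsen-Schreier: an index-n subgroup of F_r is free of rank 1 + n(r-1).
Equivalently: chi(cover) = n*chi(base); chi(vee_r S^1) = 1 - 13 = -12.
chi(E) = 9*(-12) = -108; rank = 1 - chi(E) = 1 - (-108) = 109.
rank = 1 + 9*(13-1) = 1 + 108 = 109

109


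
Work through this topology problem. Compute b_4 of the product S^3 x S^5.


Each S^d has Poincare polynomial 1 + t^d.
The product S^3 x S^5 has Poincare polynomial prod(1+t^d_i).
Expanding: b_0=1, b_3=1, b_5=1, b_8=1.
b_4 = 0

0


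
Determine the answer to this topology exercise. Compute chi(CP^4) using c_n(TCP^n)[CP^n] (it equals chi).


For any closed oriented manifold, <e(TM),[M]> = chi(M).
chi(CP^4) = 4+1 = 5

5


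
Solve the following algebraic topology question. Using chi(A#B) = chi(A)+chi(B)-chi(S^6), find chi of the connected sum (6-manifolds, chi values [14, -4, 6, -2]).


For n-manifolds: chi(A#B) = chi(A) + chi(B) - chi(S^6).
chi(S^6) = 1 + (-1)^6 = 2.
chi(#) = (sum chi_i) - (4-1)*chi(S^6) = 14 - 3*2 = 8

8


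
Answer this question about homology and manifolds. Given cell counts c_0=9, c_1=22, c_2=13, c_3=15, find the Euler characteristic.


chi = sum_k (-1)^k c_k.
= (-1)^0*9 + (-1)^1*22 + (-1)^2*13 + (-1)^3*15
= (9) + (-22) + (13) + (-15)
= -15

-15


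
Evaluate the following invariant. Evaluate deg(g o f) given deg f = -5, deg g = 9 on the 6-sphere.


Degree is multiplicative under composition: deg(g o f) = deg(g) * deg(f).
= 9 * -5 = -45

-45


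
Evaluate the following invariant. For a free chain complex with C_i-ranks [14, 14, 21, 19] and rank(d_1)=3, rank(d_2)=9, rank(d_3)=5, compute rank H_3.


rank H_k = rank(ker d_k) - rank(im d_{k+1}).
rank(ker d_3) = rank(C_3) - rank(d_3) = 19 - 5 = 14.
rank(im d_{3+1}) = 0.
rank H_3 = 14 - 0 = 14

14


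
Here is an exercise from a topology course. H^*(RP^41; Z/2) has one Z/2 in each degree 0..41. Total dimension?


H^k(RP^41; Z/2) = Z/2 for each 0 <= k <= 41.
Total dimension = 41 + 1 = 42

42


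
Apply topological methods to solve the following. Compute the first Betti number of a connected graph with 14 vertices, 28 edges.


For a connected graph: rank(pi_1) = b_1 = E - V + 1 = 1 - chi.
chi = V - E = 14 - 28 = -14.
rank = 1 - (-14) = 28 - 14 + 1 = 15

15


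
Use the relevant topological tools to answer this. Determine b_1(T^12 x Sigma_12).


pi_1(A x B) = pi_1(A) x pi_1(B); rank of abelianization = b_1.
b_1(T^12) = 12, b_1(Sigma_12) = 2*12 = 24.
b_1(product) = 12 + 24 = 36

36


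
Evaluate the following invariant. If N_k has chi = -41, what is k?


chi = 2 - k for closed non-orientable surfaces with k crosscaps.
-41 = 2 - k
k = 2 - (-41) = 43

43


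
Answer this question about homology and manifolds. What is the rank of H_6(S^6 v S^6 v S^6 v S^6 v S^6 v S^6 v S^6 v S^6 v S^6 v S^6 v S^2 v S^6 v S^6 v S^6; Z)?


For a wedge of spheres, H_k (k>0) is free on one generator per sphere of dimension k.
Spheres of dimension 6: count = 13.
b_6 = 13

13


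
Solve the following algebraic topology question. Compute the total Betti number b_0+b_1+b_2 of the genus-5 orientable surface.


For Sigma_5: b_0 = 1, b_1 = 2g = 10, b_2 = 1.
Total = 1 + 10 + 1 = 12

12


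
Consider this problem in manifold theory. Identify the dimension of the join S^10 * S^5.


Join of spheres: S^m * S^n = S^{m+n+1}.
dim = 10 + 5 + 1 = 16

16


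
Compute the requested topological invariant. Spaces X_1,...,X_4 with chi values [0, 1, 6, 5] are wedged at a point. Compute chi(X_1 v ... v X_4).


chi(A v B) = chi(A) + chi(B) - 1 (one point identified).
For 4 spaces: chi = (sum chi_i) - (4 - 1).
sum = 12; chi = 12 - 3 = 9

9


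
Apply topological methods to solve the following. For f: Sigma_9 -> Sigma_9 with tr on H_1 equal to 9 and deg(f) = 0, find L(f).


L(f) = tr(f_0*) - tr(f_1*) + tr(f_2*).
= 1 - (9) + (0)
= -8

-8


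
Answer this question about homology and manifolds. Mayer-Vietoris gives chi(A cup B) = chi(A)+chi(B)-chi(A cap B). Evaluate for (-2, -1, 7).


chi(A cup B) = chi(A) + chi(B) - chi(A cap B)
= -2 + (-1) - (7)
= -10

-10


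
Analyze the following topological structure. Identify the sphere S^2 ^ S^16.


S^m ^ S^n = S^{m+n}.
k = 2 + 16 = 18

18


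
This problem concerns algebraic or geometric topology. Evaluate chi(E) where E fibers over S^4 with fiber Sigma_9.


chi(S^4) = 2 (n even), chi(Sigma_9) = 2 - 2*9 = -16.
chi(E) = 2 * (-16) = -32

-32


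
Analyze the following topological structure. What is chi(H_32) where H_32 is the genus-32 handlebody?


A genus-g handlebody deformation retracts to a wedge of g circles.
chi(vee_g S^1) = 1 - g.
chi(H_32) = 1 - 32 = -31

-31


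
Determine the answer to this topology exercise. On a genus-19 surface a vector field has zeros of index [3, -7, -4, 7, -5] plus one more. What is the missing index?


Poincare-Hopf: sum of indices = chi(M).
chi(Sigma_19) = 2 - 2*19 = -36.
Sum of known indices = -6.
x = chi - (sum known) = -36 - (-6) = -30

-30


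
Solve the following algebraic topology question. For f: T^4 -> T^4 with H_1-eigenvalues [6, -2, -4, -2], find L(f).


For a torus self-map: L(f) = det(I - A) where A acts on H_1.
L(f) = (1-6) * (1--2) * (1--4) * (1--2) = -5 * 3 * 5 * 3 = -225

-225


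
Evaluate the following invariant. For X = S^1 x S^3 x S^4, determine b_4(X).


Each S^d has Poincare polynomial 1 + t^d.
The product S^1 x S^3 x S^4 has Poincare polynomial prod(1+t^d_i).
Expanding: b_0=1, b_1=1, b_3=1, b_4=2, b_5=1, b_7=1, b_8=1.
b_4 = 2

2


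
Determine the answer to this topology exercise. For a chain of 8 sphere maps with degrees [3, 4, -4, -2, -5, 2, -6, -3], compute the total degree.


Degree is multiplicative: deg(composition) = product of degrees.
= (3) * (4) * (-4) * (-2) * (-5) * (2) * (-6) * (-3) = -17280

-17280


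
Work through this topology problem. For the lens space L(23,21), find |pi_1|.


pi_1(L(p,q)) = Z/pZ for any q coprime to p.
|pi_1(L(23,21))| = 23

23


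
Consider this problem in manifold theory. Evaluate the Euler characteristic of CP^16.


CP^16 has one cell in each even dimension 0, 2, ..., 2*16 (16+1 cells total).
All cells are even-dimensional, so chi = number of cells.
chi = 16 + 1 = 17

17


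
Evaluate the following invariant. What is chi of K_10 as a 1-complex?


K_10: V = 10, E = C(10,2) = 45.
chi = V - E = 10 - 45 = -35

-35


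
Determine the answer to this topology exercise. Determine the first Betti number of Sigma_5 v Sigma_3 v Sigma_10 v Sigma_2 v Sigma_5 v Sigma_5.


For a wedge X v Y: reduced H_k(X v Y) = H_k(X) + H_k(Y).
Each Sigma_g contributes b_1 = 2g.
b_1 = 10 + 6 + 20 + 4 + 10 + 10 = 60

60


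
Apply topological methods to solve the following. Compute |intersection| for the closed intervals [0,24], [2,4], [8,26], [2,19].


Intersection = [max(a_i), min(b_i)] = [8, 4].
Since 8 > 4, the intersection is empty.
Length = 0

0


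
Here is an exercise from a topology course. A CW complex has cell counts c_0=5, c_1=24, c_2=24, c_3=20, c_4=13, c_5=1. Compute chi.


chi = sum_k (-1)^k c_k.
= (-1)^0*5 + (-1)^1*24 + (-1)^2*24 + (-1)^3*20 + (-1)^4*13 + (-1)^5*1
= (5) + (-24) + (24) + (-20) + (13) + (-1)
= -3

-3


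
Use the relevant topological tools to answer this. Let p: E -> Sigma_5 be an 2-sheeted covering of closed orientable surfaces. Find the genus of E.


For an n-sheeted cover: chi(E) = n * chi(B).
chi(Sigma_5) = 2 - 2*5 = -8.
chi(E) = 2 * (-8) = -16.
genus(E) = (2 - chi(E))/2 = (2 - (-16))/2 = 18/2 = 9

9


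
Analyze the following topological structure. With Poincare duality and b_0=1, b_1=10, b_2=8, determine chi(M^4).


By Poincare duality b_k = b_{4-k}, so full Betti numbers: b_0=1, b_1=10, b_2=8, b_3=10, b_4=1.
chi = sum (-1)^k b_k = -10

-10


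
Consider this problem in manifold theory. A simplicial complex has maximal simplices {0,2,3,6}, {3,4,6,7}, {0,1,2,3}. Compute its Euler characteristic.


Enumerate all faces; f-vector: f_0=7, f_1=14, f_2=11, f_3=3.
chi = sum (-1)^k f_k = 1

1


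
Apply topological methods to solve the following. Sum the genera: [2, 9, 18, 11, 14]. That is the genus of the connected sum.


Genus is additive under connected sum of orientable surfaces.
g = 2 + 9 + 18 + 11 + 14 = 54

54


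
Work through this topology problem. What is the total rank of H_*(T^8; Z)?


b_k(T^8) = C(8,k), so the sum over k is sum_k C(8,k) = 2^8.
Total = 2^8 = 256

256


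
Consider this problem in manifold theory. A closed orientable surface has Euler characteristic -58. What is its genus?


chi = 2 - 2g for closed orientable surfaces.
-58 = 2 - 2g
2g = 2 - (-58) = 60
g = 30

30


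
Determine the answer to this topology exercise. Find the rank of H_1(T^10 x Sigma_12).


pi_1(A x B) = pi_1(A) x pi_1(B); rank of abelianization = b_1.
b_1(T^10) = 10, b_1(Sigma_12) = 2*12 = 24.
b_1(product) = 10 + 24 = 34

34


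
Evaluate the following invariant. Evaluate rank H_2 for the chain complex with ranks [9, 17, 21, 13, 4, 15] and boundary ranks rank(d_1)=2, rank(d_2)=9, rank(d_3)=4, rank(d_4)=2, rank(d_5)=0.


rank H_k = rank(ker d_k) - rank(im d_{k+1}).
rank(ker d_2) = rank(C_2) - rank(d_2) = 21 - 9 = 12.
rank(im d_{2+1}) = 4.
rank H_2 = 12 - 4 = 8

8


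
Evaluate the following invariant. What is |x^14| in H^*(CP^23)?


|x| = 2 in H^*(CP^n).
|x^14| = 14 * |x| = 14 * 2 = 28

28


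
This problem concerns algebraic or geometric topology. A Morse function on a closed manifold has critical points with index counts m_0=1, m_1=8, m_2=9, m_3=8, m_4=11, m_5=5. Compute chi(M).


Morse theory: chi(M) = sum_k (-1)^k m_k where m_k = #(index-k critical points).
= (1) + (-8) + (9) + (-8) + (11) + (-5) = 0

0


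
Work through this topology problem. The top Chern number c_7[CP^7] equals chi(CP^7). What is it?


For any closed oriented manifold, <e(TM),[M]> = chi(M).
chi(CP^7) = 7+1 = 8

8


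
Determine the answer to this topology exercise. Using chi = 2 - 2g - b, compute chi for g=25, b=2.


For a compact orientable surface with genus g and b boundary components: chi = 2 - 2g - b.
chi = 2 - 2*25 - 2 = 2 - 50 - 2 = -50

-50


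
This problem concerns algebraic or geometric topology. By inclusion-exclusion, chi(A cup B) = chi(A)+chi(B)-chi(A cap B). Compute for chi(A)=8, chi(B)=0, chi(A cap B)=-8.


chi(A cup B) = chi(A) + chi(B) - chi(A cap B)
= 8 + (0) - (-8)
= 16

16


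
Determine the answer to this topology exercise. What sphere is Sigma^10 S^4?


Each suspension raises dimension by 1: Sigma S^n = S^{n+1}.
Sigma^10 S^4 = S^{4+10} = S^14

14


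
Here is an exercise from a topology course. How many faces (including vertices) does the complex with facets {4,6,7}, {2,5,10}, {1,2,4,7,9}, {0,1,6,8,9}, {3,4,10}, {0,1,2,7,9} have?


Each maximal simplex on m vertices has 2^m - 1 nonempty faces.
Take the union (dedupe shared faces).
Total distinct faces = 85

85


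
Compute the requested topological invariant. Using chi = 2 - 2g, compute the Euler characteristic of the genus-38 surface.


For a closed orientable surface of genus g: chi = 2 - 2g.
Here g = 38.
chi = 2 - 2*38 = 2 - 76 = -74

-74


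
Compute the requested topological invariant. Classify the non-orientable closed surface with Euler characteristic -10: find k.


chi = 2 - k for closed non-orientable surfaces with k crosscaps.
-10 = 2 - k
k = 2 - (-10) = 12

12


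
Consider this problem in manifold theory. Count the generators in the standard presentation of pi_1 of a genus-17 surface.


Standard presentation: pi_1(Sigma_g) = <a_1,b_1,...,a_g,b_g | [a_1,b_1]...[a_g,b_g] = 1>.
Number of generators = 2g = 2*17 = 34

34


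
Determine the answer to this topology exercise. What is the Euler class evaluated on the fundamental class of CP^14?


For any closed oriented manifold, <e(TM),[M]> = chi(M).
chi(CP^14) = 14+1 = 15

15


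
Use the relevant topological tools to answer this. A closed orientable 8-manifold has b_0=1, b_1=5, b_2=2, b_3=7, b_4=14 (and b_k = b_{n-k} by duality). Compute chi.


By Poincare duality b_k = b_{8-k}, so full Betti numbers: b_0=1, b_1=5, b_2=2, b_3=7, b_4=14, b_5=7, b_6=2, b_7=5, b_8=1.
chi = sum (-1)^k b_k = -4

-4


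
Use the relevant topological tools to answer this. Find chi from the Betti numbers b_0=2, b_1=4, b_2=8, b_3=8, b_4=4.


chi = sum_k (-1)^k b_k.
= (2) + (-4) + (8) + (-8) + (4)
= 2

2


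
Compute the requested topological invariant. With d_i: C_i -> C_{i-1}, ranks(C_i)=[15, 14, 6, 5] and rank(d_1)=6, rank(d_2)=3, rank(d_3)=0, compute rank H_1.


rank H_k = rank(ker d_k) - rank(im d_{k+1}).
rank(ker d_1) = rank(C_1) - rank(d_1) = 14 - 6 = 8.
rank(im d_{1+1}) = 3.
rank H_1 = 8 - 3 = 5

5


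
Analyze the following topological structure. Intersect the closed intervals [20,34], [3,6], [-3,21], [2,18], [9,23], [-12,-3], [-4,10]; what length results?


Intersection = [max(a_i), min(b_i)] = [20, -3].
Since 20 > -3, the intersection is empty.
Length = 0

0


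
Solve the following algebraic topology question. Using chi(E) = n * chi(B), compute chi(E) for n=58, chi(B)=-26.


For a finite covering: chi(E) = (number of sheets) * chi(B).
chi(E) = 58 * (-26) = -1508

-1508


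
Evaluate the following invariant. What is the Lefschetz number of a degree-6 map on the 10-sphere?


On S^10: L(f) = tr(f_0*) + (-1)^10 tr(f_10*) = 1 + (-1)^10 * deg(f).
L(f) = 1 + (-1)^10 * 6 = 1 + 6 = 7

7


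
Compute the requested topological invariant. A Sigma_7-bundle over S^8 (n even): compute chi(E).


chi(S^8) = 2 (n even), chi(Sigma_7) = 2 - 2*7 = -12.
chi(E) = 2 * (-12) = -24

-24


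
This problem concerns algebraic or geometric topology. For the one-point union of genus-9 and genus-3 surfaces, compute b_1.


For a wedge: H_1(A v B) = H_1(A) + H_1(B).
b_1(Sigma_9) = 18, b_1(Sigma_3) = 6.
b_1 = 18 + 6 = 24

24


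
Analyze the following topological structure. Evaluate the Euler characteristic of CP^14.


CP^14 has one cell in each even dimension 0, 2, ..., 2*14 (14+1 cells total).
All cells are even-dimensional, so chi = number of cells.
chi = 14 + 1 = 15

15


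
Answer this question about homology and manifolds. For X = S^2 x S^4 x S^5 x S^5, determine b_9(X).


Each S^d has Poincare polynomial 1 + t^d.
The product S^2 x S^4 x S^5 x S^5 has Poincare polynomial prod(1+t^d_i).
Expanding: b_0=1, b_2=1, b_4=1, b_5=2, b_6=1, b_7=2, b_9=2, b_10=1, b_11=2, b_12=1, b_14=1, b_16=1.
b_9 = 2

2


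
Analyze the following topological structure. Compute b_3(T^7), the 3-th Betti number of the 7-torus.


By the Kunneth formula, b_k(T^n) = C(n,k).
b_3(T^7) = C(7,3).
C(7,3) = 7!/(3!*4!) = 35

35


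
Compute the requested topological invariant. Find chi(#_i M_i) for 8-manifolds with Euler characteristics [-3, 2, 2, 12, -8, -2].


For n-manifolds: chi(A#B) = chi(A) + chi(B) - chi(S^8).
chi(S^8) = 1 + (-1)^8 = 2.
chi(#) = (sum chi_i) - (6-1)*chi(S^8) = 3 - 5*2 = -7

-7


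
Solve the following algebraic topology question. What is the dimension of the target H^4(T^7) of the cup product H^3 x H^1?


Cup product: H^p x H^q -> H^{p+q}; here p+q = 3+1 = 4.
rank H^k(T^n) = C(n,k).
C(7,4) = 35

35


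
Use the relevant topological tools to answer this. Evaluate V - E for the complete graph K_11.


K_11: V = 11, E = C(11,2) = 55.
chi = V - E = 11 - 55 = -44

-44


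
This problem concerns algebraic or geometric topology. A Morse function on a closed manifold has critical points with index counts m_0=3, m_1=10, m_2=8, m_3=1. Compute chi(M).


Morse theory: chi(M) = sum_k (-1)^k m_k where m_k = #(index-k critical points).
= (3) + (-10) + (8) + (-1) = 0

0


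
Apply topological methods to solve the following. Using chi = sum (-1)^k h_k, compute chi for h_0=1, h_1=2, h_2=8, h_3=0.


Handles of index k contribute (-1)^k to chi (same as CW cells).
chi = (1) + (-2) + (8) + (0) = 7

7


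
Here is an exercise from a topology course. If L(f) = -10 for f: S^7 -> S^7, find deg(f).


L(f) = 1 + (-1)^7 deg(f) on S^7.
-10 = 1 + (-1)^7 * deg(f)
(-1)^7 * deg(f) = -11
deg(f) = 11

11


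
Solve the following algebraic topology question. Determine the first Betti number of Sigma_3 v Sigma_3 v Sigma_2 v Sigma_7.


For a wedge X v Y: reduced H_k(X v Y) = H_k(X) + H_k(Y).
Each Sigma_g contributes b_1 = 2g.
b_1 = 6 + 6 + 4 + 14 = 30

30


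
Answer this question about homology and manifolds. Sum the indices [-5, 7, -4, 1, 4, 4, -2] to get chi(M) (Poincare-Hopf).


Poincare-Hopf: chi(M) = sum of indices of zeros.
chi = (-5) + (7) + (-4) + (1) + (4) + (4) + (-2) = 5

5


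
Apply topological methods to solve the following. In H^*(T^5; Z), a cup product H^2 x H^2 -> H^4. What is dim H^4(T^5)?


Cup product: H^p x H^q -> H^{p+q}; here p+q = 2+2 = 4.
rank H^k(T^n) = C(n,k).
C(5,4) = 5

5


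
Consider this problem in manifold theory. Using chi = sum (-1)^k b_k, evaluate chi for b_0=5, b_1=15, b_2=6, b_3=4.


chi = sum_k (-1)^k b_k.
= (5) + (-15) + (6) + (-4)
= -8

-8


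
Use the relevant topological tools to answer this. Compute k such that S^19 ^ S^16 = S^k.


S^m ^ S^n = S^{m+n}.
k = 19 + 16 = 35

35


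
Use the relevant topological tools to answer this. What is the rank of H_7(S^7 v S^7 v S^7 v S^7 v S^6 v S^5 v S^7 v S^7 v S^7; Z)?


For a wedge of spheres, H_k (k>0) is free on one generator per sphere of dimension k.
Spheres of dimension 7: count = 7.
b_7 = 7

7


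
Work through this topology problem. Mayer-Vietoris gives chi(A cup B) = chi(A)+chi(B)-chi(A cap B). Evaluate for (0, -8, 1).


chi(A cup B) = chi(A) + chi(B) - chi(A cap B)
= 0 + (-8) - (1)
= -9

-9


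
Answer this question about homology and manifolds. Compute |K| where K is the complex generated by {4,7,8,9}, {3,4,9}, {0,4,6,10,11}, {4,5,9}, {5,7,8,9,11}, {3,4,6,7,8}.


Each maximal simplex on m vertices has 2^m - 1 nonempty faces.
Take the union (dedupe shared faces).
Total distinct faces = 94

94


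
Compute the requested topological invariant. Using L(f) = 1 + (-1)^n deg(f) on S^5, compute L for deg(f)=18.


On S^5: L(f) = tr(f_0*) + (-1)^5 tr(f_5*) = 1 + (-1)^5 * deg(f).
L(f) = 1 + (-1)^5 * 18 = 1 + -18 = -17

-17


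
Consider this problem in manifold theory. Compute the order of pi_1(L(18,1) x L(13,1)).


pi_1(X x Y) = pi_1(X) x pi_1(Y).
pi_1(L(18,1)) = Z/18, pi_1(L(13,1)) = Z/13.
|Z/18 x Z/13| = 18 * 13 = 234

234


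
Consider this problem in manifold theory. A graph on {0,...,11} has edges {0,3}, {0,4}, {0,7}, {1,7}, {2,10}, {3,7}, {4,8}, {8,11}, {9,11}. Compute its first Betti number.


b_1 = E - V + (number of components).
E = 9, V = 12, components = 4.
b_1 = 9 - 12 + 4 = 1

1


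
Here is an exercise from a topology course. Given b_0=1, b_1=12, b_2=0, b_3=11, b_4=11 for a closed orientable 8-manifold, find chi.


By Poincare duality b_k = b_{8-k}, so full Betti numbers: b_0=1, b_1=12, b_2=0, b_3=11, b_4=11, b_5=11, b_6=0, b_7=12, b_8=1.
chi = sum (-1)^k b_k = -33

-33


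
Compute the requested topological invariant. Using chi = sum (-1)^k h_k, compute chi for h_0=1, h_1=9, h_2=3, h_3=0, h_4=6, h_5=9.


Handles of index k contribute (-1)^k to chi (same as CW cells).
chi = (1) + (-9) + (3) + (0) + (6) + (-9) = -8

-8


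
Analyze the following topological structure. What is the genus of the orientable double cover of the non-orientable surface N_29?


chi(N_29) = 2 - 29 = -27.
Double cover: chi(Sigma_g) = 2 * chi(N_29) = 2*(-27) = -54.
2 - 2g = -54, so g = (2 - (-54))/2 = 56/2 = 28

28


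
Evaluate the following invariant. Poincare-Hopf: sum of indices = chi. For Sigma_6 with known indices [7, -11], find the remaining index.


Poincare-Hopf: sum of indices = chi(M).
chi(Sigma_6) = 2 - 2*6 = -10.
Sum of known indices = -4.
x = chi - (sum known) = -10 - (-4) = -6

-6


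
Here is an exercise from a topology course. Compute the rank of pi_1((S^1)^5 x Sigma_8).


pi_1(A x B) = pi_1(A) x pi_1(B); rank of abelianization = b_1.
b_1(T^5) = 5, b_1(Sigma_8) = 2*8 = 16.
b_1(product) = 5 + 16 = 21

21


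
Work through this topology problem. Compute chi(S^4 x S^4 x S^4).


chi is multiplicative: chi(X x Y) = chi(X) chi(Y).
Each even-dim sphere has chi = 2. There are 3 factors.
chi = 2^3 = 8

8


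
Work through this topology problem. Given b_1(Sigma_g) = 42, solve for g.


For a closed orientable surface: b_1 = 2g.
42 = 2g
g = 42 / 2 = 21

21


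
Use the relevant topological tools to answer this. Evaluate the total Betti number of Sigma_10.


For Sigma_10: b_0 = 1, b_1 = 2g = 20, b_2 = 1.
Total = 1 + 20 + 1 = 22

22


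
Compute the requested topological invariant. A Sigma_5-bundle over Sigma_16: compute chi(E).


For a fiber bundle F -> E -> B (with CW structure): chi(E) = chi(B) * chi(F).
chi(Sigma_16) = -30, chi(Sigma_5) = -8.
chi(E) = (-30) * (-8) = 240

240


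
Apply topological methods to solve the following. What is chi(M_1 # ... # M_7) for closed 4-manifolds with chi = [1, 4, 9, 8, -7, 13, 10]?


For n-manifolds: chi(A#B) = chi(A) + chi(B) - chi(S^4).
chi(S^4) = 1 + (-1)^4 = 2.
chi(#) = (sum chi_i) - (7-1)*chi(S^4) = 38 - 6*2 = 26

26


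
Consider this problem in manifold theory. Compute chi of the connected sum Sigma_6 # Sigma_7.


chi(Sigma_6) = 2 - 2*6 = -10
chi(Sigma_7) = 2 - 2*7 = -12
For surfaces: chi(A#B) = chi(A) + chi(B) - 2.
chi = -10 + -12 - 2 = -24

-24


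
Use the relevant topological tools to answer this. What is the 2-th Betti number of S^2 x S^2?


Each S^d has Poincare polynomial 1 + t^d.
The product S^2 x S^2 has Poincare polynomial prod(1+t^d_i).
Expanding: b_0=1, b_2=2, b_4=1.
b_2 = 2

2


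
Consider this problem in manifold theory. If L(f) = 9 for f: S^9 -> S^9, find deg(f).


L(f) = 1 + (-1)^9 deg(f) on S^9.
9 = 1 + (-1)^9 * deg(f)
(-1)^9 * deg(f) = 8
deg(f) = -8

-8


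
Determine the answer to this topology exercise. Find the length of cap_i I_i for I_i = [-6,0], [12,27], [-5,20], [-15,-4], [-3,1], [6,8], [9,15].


Intersection = [max(a_i), min(b_i)] = [12, -4].
Since 12 > -4, the intersection is empty.
Length = 0

0


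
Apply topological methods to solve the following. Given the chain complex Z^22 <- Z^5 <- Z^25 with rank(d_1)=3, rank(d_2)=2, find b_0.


rank H_k = rank(ker d_k) - rank(im d_{k+1}).
rank(ker d_0) = rank(C_0) - rank(d_0) = 22 - 0 = 22.
rank(im d_{0+1}) = 3.
rank H_0 = 22 - 3 = 19

19


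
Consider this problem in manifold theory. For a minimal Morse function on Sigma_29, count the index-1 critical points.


A perfect Morse function has m_k = b_k.
For Sigma_29: b_0=1, b_1=2g=58, b_2=1.
Saddles m_1 = 2g = 58

58


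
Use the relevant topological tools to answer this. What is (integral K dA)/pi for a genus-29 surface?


Gauss-Bonnet: integral K dA = 2*pi*chi(M).
chi(Sigma_29) = 2 - 2*29 = -56.
(integral K dA)/pi = 2*chi = 2*(-56) = -112

-112


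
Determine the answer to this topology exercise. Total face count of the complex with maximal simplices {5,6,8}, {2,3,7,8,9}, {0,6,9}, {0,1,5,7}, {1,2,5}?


Each maximal simplex on m vertices has 2^m - 1 nonempty faces.
Take the union (dedupe shared faces).
Total distinct faces = 57

57


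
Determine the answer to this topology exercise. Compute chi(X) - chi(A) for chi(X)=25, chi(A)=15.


Relative Euler characteristic: chi(X, A) = chi(X) - chi(A).
= 25 - (15) = 10

10


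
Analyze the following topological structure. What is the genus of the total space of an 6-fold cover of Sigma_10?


For an n-sheeted cover: chi(E) = n * chi(B).
chi(Sigma_10) = 2 - 2*10 = -18.
chi(E) = 6 * (-18) = -108.
genus(E) = (2 - chi(E))/2 = (2 - (-108))/2 = 110/2 = 55

55


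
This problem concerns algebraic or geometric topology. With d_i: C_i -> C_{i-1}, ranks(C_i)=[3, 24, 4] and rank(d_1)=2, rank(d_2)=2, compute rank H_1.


rank H_k = rank(ker d_k) - rank(im d_{k+1}).
rank(ker d_1) = rank(C_1) - rank(d_1) = 24 - 2 = 22.
rank(im d_{1+1}) = 2.
rank H_1 = 22 - 2 = 20

20


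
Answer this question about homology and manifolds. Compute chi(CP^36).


CP^36 has one cell in each even dimension 0, 2, ..., 2*36 (36+1 cells total).
All cells are even-dimensional, so chi = number of cells.
chi = 36 + 1 = 37

37


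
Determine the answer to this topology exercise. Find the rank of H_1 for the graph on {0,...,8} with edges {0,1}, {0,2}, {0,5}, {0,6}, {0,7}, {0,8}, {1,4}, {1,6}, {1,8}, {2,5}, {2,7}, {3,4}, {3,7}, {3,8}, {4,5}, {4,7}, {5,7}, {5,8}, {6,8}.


b_1 = E - V + (number of components).
E = 19, V = 9, components = 1.
b_1 = 19 - 9 + 1 = 11

11


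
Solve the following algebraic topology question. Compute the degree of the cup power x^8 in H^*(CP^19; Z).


|x| = 2 in H^*(CP^n).
|x^8| = 8 * |x| = 8 * 2 = 16

16


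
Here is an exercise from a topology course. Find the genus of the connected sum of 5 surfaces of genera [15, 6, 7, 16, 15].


Genus is additive under connected sum of orientable surfaces.
g = 15 + 6 + 7 + 16 + 15 = 59

59


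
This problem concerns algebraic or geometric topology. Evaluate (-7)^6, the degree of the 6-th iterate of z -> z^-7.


deg(f) = -7. Degree is multiplicative: deg(f^6) = (deg f)^6.
deg(f^6) = (-7)^6 = 117649

117649


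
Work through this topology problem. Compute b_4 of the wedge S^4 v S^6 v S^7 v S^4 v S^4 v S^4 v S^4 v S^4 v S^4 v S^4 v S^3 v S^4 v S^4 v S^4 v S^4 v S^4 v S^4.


For a wedge of spheres, H_k (k>0) is free on one generator per sphere of dimension k.
Spheres of dimension 4: count = 14.
b_4 = 14

14


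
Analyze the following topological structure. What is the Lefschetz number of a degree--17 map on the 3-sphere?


On S^3: L(f) = tr(f_0*) + (-1)^3 tr(f_3*) = 1 + (-1)^3 * deg(f).
L(f) = 1 + (-1)^3 * -17 = 1 + 17 = 18

18


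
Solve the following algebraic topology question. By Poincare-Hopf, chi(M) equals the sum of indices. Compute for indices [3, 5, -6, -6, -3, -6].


Poincare-Hopf: chi(M) = sum of indices of zeros.
chi = (3) + (5) + (-6) + (-6) + (-3) + (-6) = -13

-13


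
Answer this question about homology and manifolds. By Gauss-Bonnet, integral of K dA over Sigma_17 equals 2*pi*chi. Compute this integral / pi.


Gauss-Bonnet: integral K dA = 2*pi*chi(M).
chi(Sigma_17) = 2 - 2*17 = -32.
(integral K dA)/pi = 2*chi = 2*(-32) = -64

-64


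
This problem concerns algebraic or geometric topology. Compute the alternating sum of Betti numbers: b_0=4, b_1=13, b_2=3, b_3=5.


chi = sum_k (-1)^k b_k.
= (4) + (-13) + (3) + (-5)
= -11

-11


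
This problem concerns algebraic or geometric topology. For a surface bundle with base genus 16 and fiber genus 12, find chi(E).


For a fiber bundle F -> E -> B (with CW structure): chi(E) = chi(B) * chi(F).
chi(Sigma_16) = -30, chi(Sigma_12) = -22.
chi(E) = (-30) * (-22) = 660

660


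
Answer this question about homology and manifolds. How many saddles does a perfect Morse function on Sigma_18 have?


A perfect Morse function has m_k = b_k.
For Sigma_18: b_0=1, b_1=2g=36, b_2=1.
Saddles m_1 = 2g = 36

36


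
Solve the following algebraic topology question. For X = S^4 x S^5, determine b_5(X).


Each S^d has Poincare polynomial 1 + t^d.
The product S^4 x S^5 has Poincare polynomial prod(1+t^d_i).
Expanding: b_0=1, b_4=1, b_5=1, b_9=1.
b_5 = 1

1


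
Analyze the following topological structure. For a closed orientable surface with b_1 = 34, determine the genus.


For a closed orientable surface: b_1 = 2g.
34 = 2g
g = 34 / 2 = 17

17


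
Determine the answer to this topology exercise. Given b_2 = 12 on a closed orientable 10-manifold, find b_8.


Poincare duality for closed orientable n-manifolds: b_k = b_{n-k}.
Here n = 10, so b_8 = b_2 = 12

12


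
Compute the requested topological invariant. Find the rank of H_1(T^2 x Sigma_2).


pi_1(A x B) = pi_1(A) x pi_1(B); rank of abelianization = b_1.
b_1(T^2) = 2, b_1(Sigma_2) = 2*2 = 4.
b_1(product) = 2 + 4 = 6

6


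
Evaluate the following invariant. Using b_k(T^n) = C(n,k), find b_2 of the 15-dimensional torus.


By the Kunneth formula, b_k(T^n) = C(n,k).
b_2(T^15) = C(15,2).
C(15,2) = 15!/(2!*13!) = 105

105


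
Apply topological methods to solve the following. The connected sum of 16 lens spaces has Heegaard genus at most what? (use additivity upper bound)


Heegaard genus satisfies g(A#B) <= g(A) + g(B).
Each lens space has g = 1.
Upper bound: 16 * 1 = 16

16


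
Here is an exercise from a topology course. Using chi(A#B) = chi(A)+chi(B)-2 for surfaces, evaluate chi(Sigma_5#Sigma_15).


chi(Sigma_5) = 2 - 2*5 = -8
chi(Sigma_15) = 2 - 2*15 = -28
For surfaces: chi(A#B) = chi(A) + chi(B) - 2.
chi = -8 + -28 - 2 = -38

-38


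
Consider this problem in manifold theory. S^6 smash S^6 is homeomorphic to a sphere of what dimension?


S^m ^ S^n = S^{m+n}.
k = 6 + 6 = 12

12


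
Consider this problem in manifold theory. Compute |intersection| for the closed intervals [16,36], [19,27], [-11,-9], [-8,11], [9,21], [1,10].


Intersection = [max(a_i), min(b_i)] = [19, -9].
Since 19 > -9, the intersection is empty.
Length = 0

0


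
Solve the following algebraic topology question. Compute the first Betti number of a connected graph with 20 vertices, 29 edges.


For a connected graph: rank(pi_1) = b_1 = E - V + 1 = 1 - chi.
chi = V - E = 20 - 29 = -9.
rank = 1 - (-9) = 29 - 20 + 1 = 10

10


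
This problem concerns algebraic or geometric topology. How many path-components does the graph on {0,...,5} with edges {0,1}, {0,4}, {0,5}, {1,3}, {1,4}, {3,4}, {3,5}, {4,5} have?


Run DFS/union-find over 6 vertices.
V = 6, E = 8.
Number of components = 2

2


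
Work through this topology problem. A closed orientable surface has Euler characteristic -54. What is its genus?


chi = 2 - 2g for closed orientable surfaces.
-54 = 2 - 2g
2g = 2 - (-54) = 56
g = 28

28


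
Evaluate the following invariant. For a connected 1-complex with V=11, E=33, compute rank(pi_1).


For a connected graph: rank(pi_1) = b_1 = E - V + 1 = 1 - chi.
chi = V - E = 11 - 33 = -22.
rank = 1 - (-22) = 33 - 11 + 1 = 23

23


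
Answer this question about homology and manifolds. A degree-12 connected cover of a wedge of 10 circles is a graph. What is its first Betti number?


Nielsen-Schreier: an index-n subgroup of F_r is free of rank 1 + n(r-1).
Equivalently: chi(cover) = n*chi(base); chi(vee_r S^1) = 1 - 10 = -9.
chi(E) = 12*(-9) = -108; rank = 1 - chi(E) = 1 - (-108) = 109.
rank = 1 + 12*(10-1) = 1 + 108 = 109

109


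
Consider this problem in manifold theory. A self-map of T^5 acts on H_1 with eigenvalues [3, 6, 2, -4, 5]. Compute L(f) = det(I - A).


For a torus self-map: L(f) = det(I - A) where A acts on H_1.
L(f) = (1-3) * (1-6) * (1-2) * (1--4) * (1-5) = -2 * -5 * -1 * 5 * -4 = 200

200


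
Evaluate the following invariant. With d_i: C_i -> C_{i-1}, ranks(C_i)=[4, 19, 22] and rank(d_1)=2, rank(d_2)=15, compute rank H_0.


rank H_k = rank(ker d_k) - rank(im d_{k+1}).
rank(ker d_0) = rank(C_0) - rank(d_0) = 4 - 0 = 4.
rank(im d_{0+1}) = 2.
rank H_0 = 4 - 2 = 2

2
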